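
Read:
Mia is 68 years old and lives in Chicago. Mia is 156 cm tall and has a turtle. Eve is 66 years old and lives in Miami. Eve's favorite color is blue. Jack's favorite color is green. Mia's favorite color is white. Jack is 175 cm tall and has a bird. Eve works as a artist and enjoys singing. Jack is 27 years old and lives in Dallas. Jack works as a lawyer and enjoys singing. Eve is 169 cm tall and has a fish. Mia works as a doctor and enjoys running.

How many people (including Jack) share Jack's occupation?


Jack is a lawyer. Count = 1

1


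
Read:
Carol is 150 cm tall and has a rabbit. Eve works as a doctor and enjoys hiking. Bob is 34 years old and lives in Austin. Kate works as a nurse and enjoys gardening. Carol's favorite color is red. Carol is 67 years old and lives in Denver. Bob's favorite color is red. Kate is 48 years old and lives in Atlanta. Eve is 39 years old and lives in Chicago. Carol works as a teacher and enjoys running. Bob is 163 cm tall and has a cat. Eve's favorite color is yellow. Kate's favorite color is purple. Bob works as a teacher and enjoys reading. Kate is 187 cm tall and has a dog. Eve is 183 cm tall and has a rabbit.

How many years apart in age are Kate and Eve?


48 vs 39, diff = 9

9


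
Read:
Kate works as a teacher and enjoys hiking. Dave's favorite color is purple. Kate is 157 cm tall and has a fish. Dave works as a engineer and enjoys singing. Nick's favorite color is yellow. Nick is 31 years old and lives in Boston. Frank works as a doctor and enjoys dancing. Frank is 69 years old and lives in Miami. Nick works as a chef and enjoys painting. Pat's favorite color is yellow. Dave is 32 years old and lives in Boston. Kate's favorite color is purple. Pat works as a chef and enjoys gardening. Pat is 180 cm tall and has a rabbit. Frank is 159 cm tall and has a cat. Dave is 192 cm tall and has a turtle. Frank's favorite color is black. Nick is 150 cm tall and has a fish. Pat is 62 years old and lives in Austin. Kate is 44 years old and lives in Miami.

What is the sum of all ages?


69+32+62+31+44 = 238

238


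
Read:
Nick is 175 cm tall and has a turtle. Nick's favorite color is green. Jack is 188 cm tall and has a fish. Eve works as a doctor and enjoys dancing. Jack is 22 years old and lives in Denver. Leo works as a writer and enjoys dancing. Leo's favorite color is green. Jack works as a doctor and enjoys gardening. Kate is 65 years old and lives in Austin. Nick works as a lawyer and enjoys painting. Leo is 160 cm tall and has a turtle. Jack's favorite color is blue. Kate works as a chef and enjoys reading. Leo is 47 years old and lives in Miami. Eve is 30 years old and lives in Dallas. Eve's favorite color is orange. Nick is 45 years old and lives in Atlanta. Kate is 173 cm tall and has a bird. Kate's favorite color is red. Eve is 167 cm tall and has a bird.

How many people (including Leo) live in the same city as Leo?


Leo lives in Miami. Count = 1

1


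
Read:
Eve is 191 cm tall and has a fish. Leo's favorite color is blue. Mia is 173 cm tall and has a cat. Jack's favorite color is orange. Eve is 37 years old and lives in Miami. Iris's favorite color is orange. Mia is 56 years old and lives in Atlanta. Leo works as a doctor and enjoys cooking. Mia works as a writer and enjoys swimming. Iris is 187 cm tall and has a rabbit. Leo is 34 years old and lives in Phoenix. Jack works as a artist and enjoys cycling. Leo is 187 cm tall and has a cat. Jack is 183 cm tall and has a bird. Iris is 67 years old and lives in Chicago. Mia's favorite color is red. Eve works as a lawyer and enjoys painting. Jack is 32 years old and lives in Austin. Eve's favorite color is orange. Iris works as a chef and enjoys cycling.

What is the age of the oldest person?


Oldest: Iris at 67

67


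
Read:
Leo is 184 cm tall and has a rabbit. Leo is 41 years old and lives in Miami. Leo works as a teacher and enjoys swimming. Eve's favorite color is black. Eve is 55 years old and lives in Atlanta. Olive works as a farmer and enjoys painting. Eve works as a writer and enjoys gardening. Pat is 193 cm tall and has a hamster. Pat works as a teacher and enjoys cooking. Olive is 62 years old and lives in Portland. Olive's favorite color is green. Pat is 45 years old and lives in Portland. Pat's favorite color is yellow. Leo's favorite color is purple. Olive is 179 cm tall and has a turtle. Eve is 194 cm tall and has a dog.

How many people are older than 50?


Filter: 2

2


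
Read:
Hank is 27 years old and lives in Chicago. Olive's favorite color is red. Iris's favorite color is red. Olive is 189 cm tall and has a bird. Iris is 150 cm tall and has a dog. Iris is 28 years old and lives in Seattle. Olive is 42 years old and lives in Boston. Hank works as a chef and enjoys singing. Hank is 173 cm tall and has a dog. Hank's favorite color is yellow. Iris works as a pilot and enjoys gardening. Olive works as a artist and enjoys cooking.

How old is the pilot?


The pilot is Iris, age 28

28


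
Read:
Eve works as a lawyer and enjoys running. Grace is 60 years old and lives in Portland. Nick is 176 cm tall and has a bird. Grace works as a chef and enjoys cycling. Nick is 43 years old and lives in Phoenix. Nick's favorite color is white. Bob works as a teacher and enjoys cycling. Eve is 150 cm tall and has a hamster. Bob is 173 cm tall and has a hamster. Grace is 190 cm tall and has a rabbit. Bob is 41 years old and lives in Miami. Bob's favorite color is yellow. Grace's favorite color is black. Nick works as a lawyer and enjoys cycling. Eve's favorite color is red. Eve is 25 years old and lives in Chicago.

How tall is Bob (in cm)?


Bob is 173 cm tall

173


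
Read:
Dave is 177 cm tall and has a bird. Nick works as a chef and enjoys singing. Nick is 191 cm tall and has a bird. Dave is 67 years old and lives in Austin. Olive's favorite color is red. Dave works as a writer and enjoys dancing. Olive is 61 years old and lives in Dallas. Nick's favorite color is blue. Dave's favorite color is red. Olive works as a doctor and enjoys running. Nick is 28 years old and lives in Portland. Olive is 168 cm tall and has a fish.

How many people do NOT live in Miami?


Not in Miami: 3

3


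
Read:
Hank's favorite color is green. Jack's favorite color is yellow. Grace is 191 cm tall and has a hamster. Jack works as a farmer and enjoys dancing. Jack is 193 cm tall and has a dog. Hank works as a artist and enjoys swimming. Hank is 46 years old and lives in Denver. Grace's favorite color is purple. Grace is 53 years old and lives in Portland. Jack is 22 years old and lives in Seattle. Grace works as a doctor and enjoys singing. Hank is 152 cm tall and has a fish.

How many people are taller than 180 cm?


Taller than 180: 2

2


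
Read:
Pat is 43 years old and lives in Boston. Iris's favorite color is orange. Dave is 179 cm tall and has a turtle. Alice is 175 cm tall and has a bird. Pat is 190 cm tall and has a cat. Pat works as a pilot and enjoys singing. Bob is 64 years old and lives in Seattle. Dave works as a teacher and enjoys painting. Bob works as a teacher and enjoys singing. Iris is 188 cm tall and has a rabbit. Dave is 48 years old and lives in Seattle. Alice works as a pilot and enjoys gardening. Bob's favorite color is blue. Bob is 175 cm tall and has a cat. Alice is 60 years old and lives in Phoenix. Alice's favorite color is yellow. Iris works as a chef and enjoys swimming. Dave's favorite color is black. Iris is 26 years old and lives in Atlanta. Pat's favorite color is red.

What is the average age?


Sum=241, n=5, avg=48.2

48.2


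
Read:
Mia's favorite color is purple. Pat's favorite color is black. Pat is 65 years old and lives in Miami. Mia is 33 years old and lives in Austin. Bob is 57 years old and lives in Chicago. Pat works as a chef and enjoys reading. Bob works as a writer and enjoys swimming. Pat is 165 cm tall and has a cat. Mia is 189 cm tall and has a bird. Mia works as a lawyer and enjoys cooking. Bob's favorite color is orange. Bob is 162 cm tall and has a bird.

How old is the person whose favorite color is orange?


Person with favorite color=orange is Bob, age 57

57


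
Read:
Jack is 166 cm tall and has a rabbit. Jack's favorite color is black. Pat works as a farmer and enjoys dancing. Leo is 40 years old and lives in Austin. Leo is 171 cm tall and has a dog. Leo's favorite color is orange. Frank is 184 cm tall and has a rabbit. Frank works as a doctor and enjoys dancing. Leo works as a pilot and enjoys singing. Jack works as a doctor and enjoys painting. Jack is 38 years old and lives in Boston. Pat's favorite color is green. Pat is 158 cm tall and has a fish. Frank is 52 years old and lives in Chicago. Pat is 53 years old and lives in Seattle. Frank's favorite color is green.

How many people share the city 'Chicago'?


Count: 1

1


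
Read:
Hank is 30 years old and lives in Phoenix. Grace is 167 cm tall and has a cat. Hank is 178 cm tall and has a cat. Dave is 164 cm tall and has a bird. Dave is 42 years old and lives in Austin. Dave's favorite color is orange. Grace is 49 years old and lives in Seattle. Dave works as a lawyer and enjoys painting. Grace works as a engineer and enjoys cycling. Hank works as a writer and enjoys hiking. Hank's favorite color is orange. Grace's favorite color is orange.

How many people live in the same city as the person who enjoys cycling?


Person with hobby cycling is Grace, city Seattle. Count = 1

1


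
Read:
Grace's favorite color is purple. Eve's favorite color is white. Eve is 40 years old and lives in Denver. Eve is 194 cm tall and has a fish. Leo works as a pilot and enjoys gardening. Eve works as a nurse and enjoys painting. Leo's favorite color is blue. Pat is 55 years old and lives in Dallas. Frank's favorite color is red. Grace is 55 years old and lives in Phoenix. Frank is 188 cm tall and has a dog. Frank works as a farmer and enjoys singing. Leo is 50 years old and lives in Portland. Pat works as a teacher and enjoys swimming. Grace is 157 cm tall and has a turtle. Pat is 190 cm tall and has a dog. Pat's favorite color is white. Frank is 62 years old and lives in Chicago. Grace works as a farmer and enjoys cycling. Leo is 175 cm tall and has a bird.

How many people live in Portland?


Count in Portland: 1

1


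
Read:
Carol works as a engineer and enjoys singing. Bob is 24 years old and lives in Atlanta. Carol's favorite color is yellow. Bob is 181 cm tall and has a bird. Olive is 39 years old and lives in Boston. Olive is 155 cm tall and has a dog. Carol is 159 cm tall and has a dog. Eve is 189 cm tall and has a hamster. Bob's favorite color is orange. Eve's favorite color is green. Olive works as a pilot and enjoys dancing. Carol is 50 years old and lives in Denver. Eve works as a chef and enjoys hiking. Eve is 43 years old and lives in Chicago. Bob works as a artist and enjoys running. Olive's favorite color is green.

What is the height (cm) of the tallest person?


Tallest: Eve at 189 cm

189


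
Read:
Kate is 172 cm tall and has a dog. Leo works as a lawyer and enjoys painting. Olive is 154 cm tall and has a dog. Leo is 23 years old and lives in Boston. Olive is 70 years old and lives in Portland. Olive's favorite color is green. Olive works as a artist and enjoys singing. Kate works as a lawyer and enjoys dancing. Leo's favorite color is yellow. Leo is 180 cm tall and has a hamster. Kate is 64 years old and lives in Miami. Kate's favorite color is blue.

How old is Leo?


Leo is 23 years old

23


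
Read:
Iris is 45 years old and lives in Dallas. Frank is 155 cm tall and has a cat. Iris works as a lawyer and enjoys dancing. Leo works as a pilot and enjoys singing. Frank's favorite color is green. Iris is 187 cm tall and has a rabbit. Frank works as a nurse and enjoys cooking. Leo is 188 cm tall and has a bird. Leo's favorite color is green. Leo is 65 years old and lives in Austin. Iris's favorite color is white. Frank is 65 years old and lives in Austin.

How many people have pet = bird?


Count: 1

1


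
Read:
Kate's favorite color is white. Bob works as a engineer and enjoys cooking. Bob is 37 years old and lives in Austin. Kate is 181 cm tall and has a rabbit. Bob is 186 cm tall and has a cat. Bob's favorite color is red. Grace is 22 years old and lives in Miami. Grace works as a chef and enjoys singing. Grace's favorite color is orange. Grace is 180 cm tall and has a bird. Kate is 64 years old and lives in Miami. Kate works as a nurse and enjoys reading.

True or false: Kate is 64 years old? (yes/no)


Kate is actually 64. yes

yes


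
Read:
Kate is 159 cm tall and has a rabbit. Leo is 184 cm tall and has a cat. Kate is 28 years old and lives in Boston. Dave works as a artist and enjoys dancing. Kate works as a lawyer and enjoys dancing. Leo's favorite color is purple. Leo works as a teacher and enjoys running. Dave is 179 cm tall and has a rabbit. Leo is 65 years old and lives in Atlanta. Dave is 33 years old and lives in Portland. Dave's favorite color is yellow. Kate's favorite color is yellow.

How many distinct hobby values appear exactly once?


Unique hobby values: 1

1


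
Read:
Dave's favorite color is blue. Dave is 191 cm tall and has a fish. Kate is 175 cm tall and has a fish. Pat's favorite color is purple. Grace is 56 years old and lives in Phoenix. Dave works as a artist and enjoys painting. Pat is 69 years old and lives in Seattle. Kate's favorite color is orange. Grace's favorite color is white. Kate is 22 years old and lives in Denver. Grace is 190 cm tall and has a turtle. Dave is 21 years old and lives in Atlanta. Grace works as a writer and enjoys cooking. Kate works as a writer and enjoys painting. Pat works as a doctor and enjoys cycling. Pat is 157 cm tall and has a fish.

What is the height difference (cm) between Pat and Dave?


|157 - 191| = 34

34


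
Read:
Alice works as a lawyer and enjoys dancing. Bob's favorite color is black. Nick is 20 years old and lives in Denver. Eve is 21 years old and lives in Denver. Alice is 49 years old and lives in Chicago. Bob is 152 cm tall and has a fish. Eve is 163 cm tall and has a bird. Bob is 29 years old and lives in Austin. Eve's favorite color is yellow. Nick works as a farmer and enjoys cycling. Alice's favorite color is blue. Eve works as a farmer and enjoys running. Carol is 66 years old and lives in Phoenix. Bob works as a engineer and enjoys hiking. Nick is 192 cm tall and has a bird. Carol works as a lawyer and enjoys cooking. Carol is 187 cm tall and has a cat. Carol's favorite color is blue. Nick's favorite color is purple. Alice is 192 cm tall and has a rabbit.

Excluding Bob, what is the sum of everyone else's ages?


Sum (excluding Bob): 156

156


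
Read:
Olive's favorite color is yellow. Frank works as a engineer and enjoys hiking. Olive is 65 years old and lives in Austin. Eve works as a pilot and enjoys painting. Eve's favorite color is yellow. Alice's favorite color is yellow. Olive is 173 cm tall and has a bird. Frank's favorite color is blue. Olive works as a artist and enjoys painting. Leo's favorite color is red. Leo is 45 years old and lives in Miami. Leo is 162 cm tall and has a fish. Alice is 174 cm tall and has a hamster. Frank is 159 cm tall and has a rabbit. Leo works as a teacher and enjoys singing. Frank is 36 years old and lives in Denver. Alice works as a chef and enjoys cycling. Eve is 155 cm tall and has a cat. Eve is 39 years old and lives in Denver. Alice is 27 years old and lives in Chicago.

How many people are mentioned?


People: Eve, Leo, Alice, Frank, Olive. Count = 5

5


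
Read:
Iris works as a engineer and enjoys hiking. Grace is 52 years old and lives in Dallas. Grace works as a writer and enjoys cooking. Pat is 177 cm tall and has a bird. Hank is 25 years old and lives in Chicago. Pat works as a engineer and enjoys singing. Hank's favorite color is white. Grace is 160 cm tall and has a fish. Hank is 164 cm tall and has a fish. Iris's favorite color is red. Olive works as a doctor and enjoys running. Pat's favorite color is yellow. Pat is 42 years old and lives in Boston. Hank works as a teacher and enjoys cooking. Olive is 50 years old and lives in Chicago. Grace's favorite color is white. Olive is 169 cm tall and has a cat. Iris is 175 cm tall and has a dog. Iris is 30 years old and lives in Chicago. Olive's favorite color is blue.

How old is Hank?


Hank is 25 years old

25


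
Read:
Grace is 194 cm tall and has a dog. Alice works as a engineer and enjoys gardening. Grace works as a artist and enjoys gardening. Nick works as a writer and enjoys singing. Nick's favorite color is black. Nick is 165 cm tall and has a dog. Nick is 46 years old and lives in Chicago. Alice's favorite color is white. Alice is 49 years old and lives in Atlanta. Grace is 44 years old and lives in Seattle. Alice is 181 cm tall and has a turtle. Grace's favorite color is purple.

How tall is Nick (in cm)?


Nick is 165 cm tall

165


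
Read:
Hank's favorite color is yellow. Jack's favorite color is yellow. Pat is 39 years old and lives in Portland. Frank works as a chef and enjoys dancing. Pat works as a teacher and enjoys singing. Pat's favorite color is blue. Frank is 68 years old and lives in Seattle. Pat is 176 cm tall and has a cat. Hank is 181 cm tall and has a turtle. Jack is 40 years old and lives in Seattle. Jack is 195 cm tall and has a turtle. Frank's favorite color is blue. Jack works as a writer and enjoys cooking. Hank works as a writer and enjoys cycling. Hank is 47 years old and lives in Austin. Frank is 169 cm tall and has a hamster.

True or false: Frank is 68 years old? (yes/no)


Frank is actually 68. yes

yes


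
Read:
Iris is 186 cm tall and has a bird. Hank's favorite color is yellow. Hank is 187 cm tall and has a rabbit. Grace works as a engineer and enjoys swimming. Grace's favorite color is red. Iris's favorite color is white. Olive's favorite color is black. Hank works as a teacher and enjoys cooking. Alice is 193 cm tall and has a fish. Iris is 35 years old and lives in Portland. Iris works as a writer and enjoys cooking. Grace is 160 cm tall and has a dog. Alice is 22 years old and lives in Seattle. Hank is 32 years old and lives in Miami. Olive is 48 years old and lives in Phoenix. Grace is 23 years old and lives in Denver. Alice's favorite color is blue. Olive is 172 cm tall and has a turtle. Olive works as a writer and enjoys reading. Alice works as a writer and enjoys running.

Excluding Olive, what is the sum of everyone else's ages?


Sum (excluding Olive): 112

112


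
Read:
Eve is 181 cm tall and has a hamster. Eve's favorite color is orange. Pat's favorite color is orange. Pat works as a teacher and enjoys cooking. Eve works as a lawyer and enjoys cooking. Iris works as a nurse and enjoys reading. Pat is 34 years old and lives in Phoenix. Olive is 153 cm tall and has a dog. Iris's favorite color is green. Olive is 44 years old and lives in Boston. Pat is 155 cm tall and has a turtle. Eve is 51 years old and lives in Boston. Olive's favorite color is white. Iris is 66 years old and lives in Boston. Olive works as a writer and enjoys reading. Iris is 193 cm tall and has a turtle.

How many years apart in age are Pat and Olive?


34 vs 44, diff = 10

10


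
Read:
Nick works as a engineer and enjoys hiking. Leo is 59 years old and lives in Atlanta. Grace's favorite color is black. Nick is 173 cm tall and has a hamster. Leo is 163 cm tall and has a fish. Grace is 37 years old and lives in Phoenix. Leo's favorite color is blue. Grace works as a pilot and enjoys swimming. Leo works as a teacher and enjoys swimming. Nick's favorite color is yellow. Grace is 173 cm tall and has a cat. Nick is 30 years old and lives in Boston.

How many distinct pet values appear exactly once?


Unique pet values: 3

3


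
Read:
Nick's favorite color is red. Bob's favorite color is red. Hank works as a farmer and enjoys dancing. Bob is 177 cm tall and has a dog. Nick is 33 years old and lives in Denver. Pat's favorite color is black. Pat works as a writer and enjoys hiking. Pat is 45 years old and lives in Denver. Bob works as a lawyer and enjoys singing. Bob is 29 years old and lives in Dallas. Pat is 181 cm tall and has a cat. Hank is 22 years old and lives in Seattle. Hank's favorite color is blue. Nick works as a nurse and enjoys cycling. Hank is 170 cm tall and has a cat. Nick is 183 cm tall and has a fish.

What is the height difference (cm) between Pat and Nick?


|181 - 183| = 2

2


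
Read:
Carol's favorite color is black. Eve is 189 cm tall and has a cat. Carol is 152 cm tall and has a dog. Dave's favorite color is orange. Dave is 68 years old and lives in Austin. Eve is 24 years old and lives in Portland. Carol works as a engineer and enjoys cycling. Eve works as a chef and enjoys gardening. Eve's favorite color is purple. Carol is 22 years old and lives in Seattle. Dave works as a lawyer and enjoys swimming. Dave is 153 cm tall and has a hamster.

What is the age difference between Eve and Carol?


|24 - 22| = 2

2


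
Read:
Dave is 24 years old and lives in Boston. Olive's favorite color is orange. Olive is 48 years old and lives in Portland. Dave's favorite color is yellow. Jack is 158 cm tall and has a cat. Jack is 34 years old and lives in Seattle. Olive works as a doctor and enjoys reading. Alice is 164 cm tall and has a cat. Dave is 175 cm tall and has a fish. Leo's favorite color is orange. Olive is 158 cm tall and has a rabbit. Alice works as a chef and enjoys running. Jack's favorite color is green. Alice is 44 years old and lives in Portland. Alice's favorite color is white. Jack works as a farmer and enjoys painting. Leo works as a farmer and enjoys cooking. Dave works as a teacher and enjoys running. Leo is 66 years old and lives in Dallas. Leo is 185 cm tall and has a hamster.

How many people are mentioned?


People: Leo, Dave, Alice, Olive, Jack. Count = 5

5


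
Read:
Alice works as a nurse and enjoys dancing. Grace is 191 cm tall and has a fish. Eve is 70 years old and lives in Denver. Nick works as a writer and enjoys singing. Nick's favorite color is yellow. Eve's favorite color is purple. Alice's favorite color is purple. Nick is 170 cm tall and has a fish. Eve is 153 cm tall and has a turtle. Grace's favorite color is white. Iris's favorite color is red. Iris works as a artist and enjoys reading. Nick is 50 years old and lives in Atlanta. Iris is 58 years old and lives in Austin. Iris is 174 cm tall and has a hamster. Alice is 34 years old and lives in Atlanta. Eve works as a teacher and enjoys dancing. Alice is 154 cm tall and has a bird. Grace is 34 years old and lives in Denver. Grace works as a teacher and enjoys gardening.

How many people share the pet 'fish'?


Count: 2

2


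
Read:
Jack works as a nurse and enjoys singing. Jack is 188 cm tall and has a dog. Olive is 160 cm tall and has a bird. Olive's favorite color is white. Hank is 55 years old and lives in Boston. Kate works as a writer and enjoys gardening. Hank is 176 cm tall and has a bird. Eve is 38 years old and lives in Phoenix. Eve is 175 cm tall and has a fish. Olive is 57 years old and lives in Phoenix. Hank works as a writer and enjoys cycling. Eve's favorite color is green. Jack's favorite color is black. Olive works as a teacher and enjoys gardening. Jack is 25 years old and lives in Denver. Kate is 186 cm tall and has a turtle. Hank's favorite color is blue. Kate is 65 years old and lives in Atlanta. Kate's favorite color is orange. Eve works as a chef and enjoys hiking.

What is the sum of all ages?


57+25+55+65+38 = 240

240


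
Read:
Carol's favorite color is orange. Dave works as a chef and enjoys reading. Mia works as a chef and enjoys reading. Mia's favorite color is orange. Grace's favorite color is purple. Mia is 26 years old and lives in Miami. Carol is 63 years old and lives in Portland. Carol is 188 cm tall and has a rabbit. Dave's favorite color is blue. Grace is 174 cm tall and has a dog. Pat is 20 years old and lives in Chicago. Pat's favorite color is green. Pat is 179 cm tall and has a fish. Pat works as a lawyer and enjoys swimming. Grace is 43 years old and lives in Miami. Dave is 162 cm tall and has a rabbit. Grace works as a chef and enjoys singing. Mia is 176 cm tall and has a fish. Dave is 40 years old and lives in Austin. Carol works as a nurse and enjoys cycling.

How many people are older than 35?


Filter: 3

3


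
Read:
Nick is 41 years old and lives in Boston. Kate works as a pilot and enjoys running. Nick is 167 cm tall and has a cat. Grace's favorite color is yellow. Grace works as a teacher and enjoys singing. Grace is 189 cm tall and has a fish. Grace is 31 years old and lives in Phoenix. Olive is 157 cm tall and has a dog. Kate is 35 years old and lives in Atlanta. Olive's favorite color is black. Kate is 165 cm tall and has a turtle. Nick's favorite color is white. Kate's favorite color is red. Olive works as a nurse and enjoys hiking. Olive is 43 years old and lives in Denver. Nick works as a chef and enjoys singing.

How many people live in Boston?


Count in Boston: 1

1


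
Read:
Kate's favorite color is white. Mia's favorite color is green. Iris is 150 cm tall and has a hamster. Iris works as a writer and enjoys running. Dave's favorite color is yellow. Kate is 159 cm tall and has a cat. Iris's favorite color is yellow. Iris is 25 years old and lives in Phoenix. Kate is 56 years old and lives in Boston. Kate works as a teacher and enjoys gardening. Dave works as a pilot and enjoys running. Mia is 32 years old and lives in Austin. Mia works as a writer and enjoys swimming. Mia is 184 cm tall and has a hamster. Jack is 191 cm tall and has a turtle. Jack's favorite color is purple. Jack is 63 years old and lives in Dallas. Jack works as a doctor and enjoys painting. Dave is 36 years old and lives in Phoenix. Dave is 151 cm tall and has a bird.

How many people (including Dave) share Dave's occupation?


Dave is a pilot. Count = 1

1


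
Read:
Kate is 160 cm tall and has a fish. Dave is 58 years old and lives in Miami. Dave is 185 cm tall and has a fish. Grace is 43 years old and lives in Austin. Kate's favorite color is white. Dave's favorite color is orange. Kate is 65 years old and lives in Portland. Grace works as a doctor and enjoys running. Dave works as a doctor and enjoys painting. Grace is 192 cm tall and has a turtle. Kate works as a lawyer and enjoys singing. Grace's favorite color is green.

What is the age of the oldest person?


Oldest: Kate at 65

65


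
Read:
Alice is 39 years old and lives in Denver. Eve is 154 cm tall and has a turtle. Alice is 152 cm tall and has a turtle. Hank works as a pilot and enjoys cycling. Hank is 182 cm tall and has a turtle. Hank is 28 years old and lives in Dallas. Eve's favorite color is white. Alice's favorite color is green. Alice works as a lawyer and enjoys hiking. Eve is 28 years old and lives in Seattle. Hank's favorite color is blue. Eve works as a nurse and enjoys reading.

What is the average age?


Sum=95, n=3, avg=31.67

31.67


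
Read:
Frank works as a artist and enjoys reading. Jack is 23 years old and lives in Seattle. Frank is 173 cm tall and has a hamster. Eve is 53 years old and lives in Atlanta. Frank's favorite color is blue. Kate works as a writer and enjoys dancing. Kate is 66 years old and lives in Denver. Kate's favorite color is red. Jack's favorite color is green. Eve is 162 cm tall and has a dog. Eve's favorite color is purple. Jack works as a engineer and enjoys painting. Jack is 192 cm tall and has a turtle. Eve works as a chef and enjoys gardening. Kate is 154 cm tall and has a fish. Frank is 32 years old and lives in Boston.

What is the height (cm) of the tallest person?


Tallest: Jack at 192 cm

192


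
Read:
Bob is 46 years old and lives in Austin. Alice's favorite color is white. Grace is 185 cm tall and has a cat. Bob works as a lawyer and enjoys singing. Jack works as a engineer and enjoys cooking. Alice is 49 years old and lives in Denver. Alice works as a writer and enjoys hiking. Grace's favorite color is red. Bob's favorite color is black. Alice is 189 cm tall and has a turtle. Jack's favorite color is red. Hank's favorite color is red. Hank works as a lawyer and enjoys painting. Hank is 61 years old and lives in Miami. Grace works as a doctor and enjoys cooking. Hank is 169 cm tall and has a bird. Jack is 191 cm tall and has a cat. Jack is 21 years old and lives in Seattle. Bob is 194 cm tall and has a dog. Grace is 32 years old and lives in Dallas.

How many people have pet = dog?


Count: 1

1


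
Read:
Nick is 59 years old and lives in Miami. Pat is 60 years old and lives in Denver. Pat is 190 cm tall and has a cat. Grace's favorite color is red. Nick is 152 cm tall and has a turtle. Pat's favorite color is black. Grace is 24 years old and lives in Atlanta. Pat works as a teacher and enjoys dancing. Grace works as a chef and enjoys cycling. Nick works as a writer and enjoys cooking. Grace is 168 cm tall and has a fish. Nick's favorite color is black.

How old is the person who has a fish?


Person with fish is Grace, age 24

24


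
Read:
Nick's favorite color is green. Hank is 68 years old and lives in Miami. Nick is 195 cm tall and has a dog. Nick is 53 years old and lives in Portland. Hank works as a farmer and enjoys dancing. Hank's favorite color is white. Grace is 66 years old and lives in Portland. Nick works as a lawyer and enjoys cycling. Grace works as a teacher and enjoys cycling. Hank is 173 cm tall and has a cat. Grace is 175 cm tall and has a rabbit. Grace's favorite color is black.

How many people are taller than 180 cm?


Taller than 180: 1

1


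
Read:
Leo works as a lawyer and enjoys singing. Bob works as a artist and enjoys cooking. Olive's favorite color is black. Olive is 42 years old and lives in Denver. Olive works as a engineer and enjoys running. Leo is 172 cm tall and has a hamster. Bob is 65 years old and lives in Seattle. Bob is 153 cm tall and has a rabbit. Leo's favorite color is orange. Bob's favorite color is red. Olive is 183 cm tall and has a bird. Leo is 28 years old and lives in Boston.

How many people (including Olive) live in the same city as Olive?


Olive lives in Denver. Count = 1

1


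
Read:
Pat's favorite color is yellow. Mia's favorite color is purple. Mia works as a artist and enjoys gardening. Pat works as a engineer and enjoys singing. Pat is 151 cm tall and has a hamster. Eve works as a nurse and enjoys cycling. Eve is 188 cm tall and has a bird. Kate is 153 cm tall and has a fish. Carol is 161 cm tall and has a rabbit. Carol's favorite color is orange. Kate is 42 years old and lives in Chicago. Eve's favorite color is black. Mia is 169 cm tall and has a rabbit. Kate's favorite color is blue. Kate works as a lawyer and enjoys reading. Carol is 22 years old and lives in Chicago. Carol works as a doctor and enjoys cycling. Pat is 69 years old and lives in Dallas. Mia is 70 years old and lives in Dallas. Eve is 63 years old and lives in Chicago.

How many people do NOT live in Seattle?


Not in Seattle: 5

5


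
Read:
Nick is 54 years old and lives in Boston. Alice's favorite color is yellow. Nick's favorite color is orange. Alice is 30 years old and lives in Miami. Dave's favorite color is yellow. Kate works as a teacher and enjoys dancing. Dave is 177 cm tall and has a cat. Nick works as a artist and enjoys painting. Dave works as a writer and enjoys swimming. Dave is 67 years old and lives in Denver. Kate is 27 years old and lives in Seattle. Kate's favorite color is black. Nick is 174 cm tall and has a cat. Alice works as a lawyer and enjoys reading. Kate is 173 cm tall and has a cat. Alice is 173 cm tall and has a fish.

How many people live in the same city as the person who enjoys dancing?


Person with hobby dancing is Kate, city Seattle. Count = 1

1


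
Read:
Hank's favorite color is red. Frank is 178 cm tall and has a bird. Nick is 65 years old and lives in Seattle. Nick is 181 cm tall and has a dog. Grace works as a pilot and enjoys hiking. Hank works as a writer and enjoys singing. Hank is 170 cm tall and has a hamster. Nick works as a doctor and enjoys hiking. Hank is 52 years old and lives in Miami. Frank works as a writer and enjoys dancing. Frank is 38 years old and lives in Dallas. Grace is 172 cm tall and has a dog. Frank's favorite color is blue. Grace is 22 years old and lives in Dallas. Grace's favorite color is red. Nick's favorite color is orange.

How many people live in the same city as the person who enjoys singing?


Person with hobby singing is Hank, city Miami. Count = 1

1


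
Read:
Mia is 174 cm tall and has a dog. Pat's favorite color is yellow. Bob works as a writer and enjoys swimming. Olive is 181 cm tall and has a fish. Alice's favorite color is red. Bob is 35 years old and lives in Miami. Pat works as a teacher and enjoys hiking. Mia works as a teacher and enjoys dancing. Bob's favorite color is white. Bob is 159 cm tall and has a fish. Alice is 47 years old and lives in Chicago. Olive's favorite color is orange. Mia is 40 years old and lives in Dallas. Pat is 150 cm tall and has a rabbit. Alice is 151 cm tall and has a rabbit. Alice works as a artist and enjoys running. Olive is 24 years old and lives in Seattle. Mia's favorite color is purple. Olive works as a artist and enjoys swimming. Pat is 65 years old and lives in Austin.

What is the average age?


Sum=211, n=5, avg=42.2

42.2


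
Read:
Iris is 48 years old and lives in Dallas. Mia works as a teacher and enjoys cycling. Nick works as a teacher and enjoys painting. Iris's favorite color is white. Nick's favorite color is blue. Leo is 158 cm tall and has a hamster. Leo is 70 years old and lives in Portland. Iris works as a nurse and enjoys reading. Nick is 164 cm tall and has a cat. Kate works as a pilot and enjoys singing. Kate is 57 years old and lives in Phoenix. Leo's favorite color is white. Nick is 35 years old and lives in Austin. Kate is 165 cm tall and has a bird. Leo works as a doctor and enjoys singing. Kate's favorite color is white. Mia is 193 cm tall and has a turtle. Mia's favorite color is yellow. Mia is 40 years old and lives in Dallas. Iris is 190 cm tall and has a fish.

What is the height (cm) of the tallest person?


Tallest: Mia at 193 cm

193


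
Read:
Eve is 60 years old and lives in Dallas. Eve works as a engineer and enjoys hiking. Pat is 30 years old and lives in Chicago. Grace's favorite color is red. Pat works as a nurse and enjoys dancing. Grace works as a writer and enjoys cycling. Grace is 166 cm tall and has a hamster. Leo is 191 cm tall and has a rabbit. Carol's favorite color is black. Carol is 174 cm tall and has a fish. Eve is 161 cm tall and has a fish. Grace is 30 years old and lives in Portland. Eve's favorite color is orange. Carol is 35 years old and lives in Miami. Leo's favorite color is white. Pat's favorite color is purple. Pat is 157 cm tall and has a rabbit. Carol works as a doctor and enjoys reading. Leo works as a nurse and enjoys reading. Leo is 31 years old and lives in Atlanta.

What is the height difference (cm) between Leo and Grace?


|191 - 166| = 25

25


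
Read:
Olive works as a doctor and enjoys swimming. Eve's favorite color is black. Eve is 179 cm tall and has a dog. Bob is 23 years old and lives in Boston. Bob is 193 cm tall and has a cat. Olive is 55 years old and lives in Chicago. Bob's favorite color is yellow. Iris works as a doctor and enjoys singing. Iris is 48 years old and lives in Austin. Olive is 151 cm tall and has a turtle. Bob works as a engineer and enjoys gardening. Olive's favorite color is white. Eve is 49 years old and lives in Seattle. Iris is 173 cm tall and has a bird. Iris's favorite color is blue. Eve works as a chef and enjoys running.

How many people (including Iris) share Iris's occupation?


Iris is a doctor. Count = 2

2


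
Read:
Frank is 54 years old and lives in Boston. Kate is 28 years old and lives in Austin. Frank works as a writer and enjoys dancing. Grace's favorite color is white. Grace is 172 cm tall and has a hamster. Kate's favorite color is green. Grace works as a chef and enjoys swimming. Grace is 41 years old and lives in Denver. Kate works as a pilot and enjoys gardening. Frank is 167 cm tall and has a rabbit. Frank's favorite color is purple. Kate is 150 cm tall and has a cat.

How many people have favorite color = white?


Count: 1

1


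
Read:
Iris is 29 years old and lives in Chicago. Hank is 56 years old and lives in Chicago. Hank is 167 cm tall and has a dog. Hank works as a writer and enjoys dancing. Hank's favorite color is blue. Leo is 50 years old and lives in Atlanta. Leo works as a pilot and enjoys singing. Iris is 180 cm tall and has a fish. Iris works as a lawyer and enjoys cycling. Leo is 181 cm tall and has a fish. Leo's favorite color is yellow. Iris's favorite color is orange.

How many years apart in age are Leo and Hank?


50 vs 56, diff = 6

6


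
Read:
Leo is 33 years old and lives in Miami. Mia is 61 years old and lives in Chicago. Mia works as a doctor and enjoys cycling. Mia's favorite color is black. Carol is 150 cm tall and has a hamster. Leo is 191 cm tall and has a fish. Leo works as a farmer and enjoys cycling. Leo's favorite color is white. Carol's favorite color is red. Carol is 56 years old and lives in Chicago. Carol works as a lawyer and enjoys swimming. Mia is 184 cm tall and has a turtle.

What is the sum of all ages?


61+33+56 = 150

150


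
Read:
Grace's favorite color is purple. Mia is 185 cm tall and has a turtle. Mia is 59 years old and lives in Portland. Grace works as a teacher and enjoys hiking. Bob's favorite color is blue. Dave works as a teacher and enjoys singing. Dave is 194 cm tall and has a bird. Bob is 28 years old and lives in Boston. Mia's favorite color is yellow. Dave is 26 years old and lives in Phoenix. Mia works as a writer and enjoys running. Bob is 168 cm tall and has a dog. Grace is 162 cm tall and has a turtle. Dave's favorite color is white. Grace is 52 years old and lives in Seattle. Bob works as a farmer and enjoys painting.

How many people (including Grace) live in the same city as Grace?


Grace lives in Seattle. Count = 1

1


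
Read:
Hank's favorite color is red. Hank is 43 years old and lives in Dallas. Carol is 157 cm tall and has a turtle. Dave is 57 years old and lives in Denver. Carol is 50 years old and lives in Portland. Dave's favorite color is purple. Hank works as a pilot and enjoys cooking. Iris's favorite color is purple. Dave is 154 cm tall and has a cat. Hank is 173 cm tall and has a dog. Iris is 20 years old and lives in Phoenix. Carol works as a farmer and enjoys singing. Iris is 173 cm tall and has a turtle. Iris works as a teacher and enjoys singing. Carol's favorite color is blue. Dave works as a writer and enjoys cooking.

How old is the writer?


The writer is Dave, age 57

57


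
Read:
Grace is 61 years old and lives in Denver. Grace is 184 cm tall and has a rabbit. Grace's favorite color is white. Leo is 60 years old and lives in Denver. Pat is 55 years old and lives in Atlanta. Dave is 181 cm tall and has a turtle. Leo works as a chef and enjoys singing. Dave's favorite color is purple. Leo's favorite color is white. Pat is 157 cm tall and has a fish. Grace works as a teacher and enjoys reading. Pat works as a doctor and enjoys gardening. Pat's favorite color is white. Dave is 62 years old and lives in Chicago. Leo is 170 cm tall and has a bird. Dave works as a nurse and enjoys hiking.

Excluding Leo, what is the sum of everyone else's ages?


Sum (excluding Leo): 178

178


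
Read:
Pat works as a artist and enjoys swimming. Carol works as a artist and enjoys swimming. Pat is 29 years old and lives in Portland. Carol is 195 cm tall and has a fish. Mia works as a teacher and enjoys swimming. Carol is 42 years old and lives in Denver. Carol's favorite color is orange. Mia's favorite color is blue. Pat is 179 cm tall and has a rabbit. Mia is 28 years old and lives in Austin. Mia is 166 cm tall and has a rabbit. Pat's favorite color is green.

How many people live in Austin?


Count in Austin: 1

1


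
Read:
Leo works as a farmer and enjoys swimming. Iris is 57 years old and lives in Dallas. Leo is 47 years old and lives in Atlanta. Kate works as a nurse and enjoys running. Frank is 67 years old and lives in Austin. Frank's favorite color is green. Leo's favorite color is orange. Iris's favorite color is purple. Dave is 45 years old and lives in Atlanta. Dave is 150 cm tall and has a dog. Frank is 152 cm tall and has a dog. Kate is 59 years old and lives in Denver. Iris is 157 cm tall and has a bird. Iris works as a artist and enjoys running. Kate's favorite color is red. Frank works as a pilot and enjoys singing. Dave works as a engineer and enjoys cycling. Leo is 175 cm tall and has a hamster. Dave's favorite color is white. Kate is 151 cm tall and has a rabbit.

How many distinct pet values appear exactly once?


Unique pet values: 3

3
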